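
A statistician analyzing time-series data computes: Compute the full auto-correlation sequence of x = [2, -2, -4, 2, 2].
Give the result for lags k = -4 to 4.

r_xx[k] = sum_m x[m]*x[m+k], indexed from 0, for k = -4 to 4:
  r_xx[-4] = x[4]*x[0] = 4
  r_xx[-3] = x[3]*x[0] + x[4]*x[1] = 0
  r_xx[-2] = x[2]*x[0] + x[3]*x[1] + x[4]*x[2] = -20
  r_xx[-1] = x[1]*x[0] + x[2]*x[1] + x[3]*x[2] + x[4]*x[3] = 0
  r_xx[0] = x[0]*x[0] + x[1]*x[1] + x[2]*x[2] + x[3]*x[3] + x[4]*x[4] = 32
  r_xx[1] = x[0]*x[1] + x[1]*x[2] + x[2]*x[3] + x[3]*x[4] = 0
  r_xx[2] = x[0]*x[2] + x[1]*x[3] + x[2]*x[4] = -20
  r_xx[3] = x[0]*x[3] + x[1]*x[4] = 0
  r_xx[4] = x[0]*x[4] = 4
r_xx = [4, 0, -20, 0, 32, 0, -20, 0, 4]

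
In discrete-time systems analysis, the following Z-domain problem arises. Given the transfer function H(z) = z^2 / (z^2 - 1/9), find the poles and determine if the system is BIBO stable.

Poles are roots of the denominator: z^2 - 1/9 = 0.
Quadratic formula: z = [-(0) +/- sqrt((0)^2 - 4*(-1/9))] / 2
Discriminant = 0 + 4/9 = 4/9; sqrt = 2/3.
z = (0 +/- 2/3) / 2 => z = 1/3 or z = -1/3.
|p1| = 1/3, |p2| = 1/3.
For BIBO stability, all poles must lie inside the unit circle (|p| < 1).
System is STABLE since both |p| < 1.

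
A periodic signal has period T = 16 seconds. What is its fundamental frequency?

The fundamental frequency is the reciprocal of the period.
f = 1/T = 1/(16) = 1/16 Hz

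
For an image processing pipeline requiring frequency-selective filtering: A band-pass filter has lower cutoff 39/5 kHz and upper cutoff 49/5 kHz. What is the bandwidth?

Bandwidth = f_high - f_low
= 49/5 kHz - 39/5 kHz = 2 kHz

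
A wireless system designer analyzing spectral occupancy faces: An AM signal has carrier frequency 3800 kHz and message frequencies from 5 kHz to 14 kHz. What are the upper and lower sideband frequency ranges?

Upper sideband (USB) = fc + [fm_low, fm_high] = 3800 + [5, 14] = [3805, 3814] kHz
Lower sideband (LSB) = fc - [fm_high, fm_low] = 3800 - [14, 5] = [3786, 3795] kHz
Total occupied spectrum: 3786 kHz to 3814 kHz (plus carrier at 3800 kHz)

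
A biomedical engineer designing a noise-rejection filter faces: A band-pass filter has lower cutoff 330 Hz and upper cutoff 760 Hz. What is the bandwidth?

Bandwidth = f_high - f_low
= 760 Hz - 330 Hz = 430 Hz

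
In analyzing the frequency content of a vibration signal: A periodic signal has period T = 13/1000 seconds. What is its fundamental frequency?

The fundamental frequency is the reciprocal of the period.
f = 1/T = 1/(13/1000) = 1000/13 Hz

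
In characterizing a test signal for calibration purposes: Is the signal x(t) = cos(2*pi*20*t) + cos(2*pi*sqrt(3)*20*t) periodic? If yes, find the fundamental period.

f1 = 20 Hz, f2 = 20*sqrt(3) Hz
Ratio f2/f1 = sqrt(3), which is irrational.
Since the frequency ratio is irrational, no common period exists.
The signal is not periodic.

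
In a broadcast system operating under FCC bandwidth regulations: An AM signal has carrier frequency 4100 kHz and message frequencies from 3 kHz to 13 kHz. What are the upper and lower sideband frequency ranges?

Upper sideband (USB) = fc + [fm_low, fm_high] = 4100 + [3, 13] = [4103, 4113] kHz
Lower sideband (LSB) = fc - [fm_high, fm_low] = 4100 - [13, 3] = [4087, 4097] kHz
Total occupied spectrum: 4087 kHz to 4113 kHz (plus carrier at 4100 kHz)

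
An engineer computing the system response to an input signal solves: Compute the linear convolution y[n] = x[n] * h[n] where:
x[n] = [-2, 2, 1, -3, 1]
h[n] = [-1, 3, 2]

y[n] = sum_k x[k]*h[n-k]. Output length = len(x) + len(h) - 1 = 5 + 3 - 1 = 7.
y[0] = -2*-1 = 2
y[1] = 2*-1 + -2*3 = -8
y[2] = 1*-1 + 2*3 + -2*2 = 1
y[3] = -3*-1 + 1*3 + 2*2 = 10
y[4] = 1*-1 + -3*3 + 1*2 = -8
y[5] = 1*3 + -3*2 = -3
y[6] = 1*2 = 2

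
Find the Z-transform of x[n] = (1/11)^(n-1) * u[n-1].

Time-shifting property: if X(z) = Z{x[n]}, then Z{x[n-d]} = z^(-d) * X(z)
X(z) = z/(z - 1/11) for x[n] = (1/11)^n * u[n]
Z{x[n-1]} = z^(-1) * z/(z - 1/11) = 1/(z - 1/11)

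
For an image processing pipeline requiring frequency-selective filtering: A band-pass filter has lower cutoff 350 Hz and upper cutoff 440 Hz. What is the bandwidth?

Bandwidth = f_high - f_low
= 440 Hz - 350 Hz = 90 Hz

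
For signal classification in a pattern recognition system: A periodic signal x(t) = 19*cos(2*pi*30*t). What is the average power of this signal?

Average power of A*cos(wt) is A^2/2.
P = 19^2 / 2 = 361/2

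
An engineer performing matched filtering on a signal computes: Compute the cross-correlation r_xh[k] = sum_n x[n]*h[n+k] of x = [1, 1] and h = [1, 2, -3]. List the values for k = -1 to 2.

Both sequences indexed from 0 and zero outside their support.
Lags with overlap: k = -1 to 2.
  r_xh[-1] = x[1]*h[0] = 1
  r_xh[0] = x[0]*h[0] + x[1]*h[1] = 3
  r_xh[1] = x[0]*h[1] + x[1]*h[2] = -1
  r_xh[2] = x[0]*h[2] = -3
r_xh = [1, 3, -1, -3] (for k = -1, ..., 2)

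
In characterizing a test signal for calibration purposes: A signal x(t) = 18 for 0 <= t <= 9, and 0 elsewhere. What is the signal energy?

Energy = integral of |x(t)|^2 dt over the signal duration
= 18^2 * 9 = 324 * 9 = 2916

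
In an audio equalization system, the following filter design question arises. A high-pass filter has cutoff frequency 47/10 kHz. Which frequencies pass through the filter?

A high-pass filter passes all frequencies above the cutoff frequency 47/10 kHz and attenuates lower frequencies.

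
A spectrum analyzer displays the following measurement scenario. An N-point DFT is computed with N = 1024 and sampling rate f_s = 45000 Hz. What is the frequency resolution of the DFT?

DFT frequency resolution = f_s / N
= 45000 / 1024 = 5625/128 Hz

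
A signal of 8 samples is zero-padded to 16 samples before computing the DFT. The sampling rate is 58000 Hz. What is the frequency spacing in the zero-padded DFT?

Original DFT: N = 8, resolution = f_s/N = 58000/8 = 7250 Hz
Zero-padded DFT: N = 16, resolution = f_s/N = 58000/16 = 3625 Hz
Zero-padding interpolates the spectrum (finer frequency grid)
but does NOT improve the true spectral resolution (ability to resolve close frequencies).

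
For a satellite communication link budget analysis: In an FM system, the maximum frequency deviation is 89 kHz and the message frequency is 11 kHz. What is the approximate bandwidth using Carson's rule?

Carson's rule: BW = 2*(delta_f + f_m)
= 2*(89 + 11) kHz = 200 kHz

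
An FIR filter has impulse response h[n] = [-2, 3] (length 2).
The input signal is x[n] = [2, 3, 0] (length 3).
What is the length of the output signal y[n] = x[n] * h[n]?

For linear convolution, the output length is:
len(y) = len(x) + len(h) - 1 = 3 + 2 - 1 = 4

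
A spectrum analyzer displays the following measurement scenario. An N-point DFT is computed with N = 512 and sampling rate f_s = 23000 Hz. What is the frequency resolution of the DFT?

DFT frequency resolution = f_s / N
= 23000 / 512 = 2875/64 Hz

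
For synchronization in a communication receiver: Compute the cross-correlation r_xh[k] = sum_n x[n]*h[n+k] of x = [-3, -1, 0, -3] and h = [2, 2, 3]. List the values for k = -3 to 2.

Both sequences indexed from 0 and zero outside their support.
Lags with overlap: k = -3 to 2.
  r_xh[-3] = x[3]*h[0] = -6
  r_xh[-2] = x[2]*h[0] + x[3]*h[1] = -6
  r_xh[-1] = x[1]*h[0] + x[2]*h[1] + x[3]*h[2] = -11
  r_xh[0] = x[0]*h[0] + x[1]*h[1] + x[2]*h[2] = -8
  r_xh[1] = x[0]*h[1] + x[1]*h[2] = -9
  r_xh[2] = x[0]*h[2] = -9
r_xh = [-6, -6, -11, -8, -9, -9] (for k = -3, ..., 2)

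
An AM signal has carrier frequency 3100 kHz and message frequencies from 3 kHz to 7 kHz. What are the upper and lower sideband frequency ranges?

Upper sideband (USB) = fc + [fm_low, fm_high] = 3100 + [3, 7] = [3103, 3107] kHz
Lower sideband (LSB) = fc - [fm_high, fm_low] = 3100 - [7, 3] = [3093, 3097] kHz
Total occupied spectrum: 3093 kHz to 3107 kHz (plus carrier at 3100 kHz)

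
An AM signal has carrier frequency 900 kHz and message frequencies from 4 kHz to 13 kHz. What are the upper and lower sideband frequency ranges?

Upper sideband (USB) = fc + [fm_low, fm_high] = 900 + [4, 13] = [904, 913] kHz
Lower sideband (LSB) = fc - [fm_high, fm_low] = 900 - [13, 4] = [887, 896] kHz
Total occupied spectrum: 887 kHz to 913 kHz (plus carrier at 900 kHz)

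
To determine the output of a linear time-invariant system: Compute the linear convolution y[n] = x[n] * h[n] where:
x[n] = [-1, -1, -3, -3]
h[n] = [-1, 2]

y[n] = sum_k x[k]*h[n-k]. Output length = len(x) + len(h) - 1 = 4 + 2 - 1 = 5.
y[0] = -1*-1 = 1
y[1] = -1*-1 + -1*2 = -1
y[2] = -3*-1 + -1*2 = 1
y[3] = -3*-1 + -3*2 = -3
y[4] = -3*2 = -6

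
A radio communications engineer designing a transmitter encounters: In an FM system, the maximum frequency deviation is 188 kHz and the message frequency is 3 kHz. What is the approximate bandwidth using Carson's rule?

Carson's rule: BW = 2*(delta_f + f_m)
= 2*(188 + 3) kHz = 382 kHz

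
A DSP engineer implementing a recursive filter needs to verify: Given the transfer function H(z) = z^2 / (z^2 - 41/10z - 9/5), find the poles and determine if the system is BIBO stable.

Poles are roots of the denominator: z^2 - 41/10z - 9/5 = 0.
Quadratic formula: z = [-(-41/10) +/- sqrt((-41/10)^2 - 4*(-9/5))] / 2
Discriminant = 1681/100 + 36/5 = 2401/100; sqrt = 49/10.
z = (41/10 +/- 49/10) / 2 => z = 9/2 or z = -2/5.
|p1| = 9/2, |p2| = 2/5.
For BIBO stability, all poles must lie inside the unit circle (|p| < 1).
System is UNSTABLE since at least one |p| >= 1.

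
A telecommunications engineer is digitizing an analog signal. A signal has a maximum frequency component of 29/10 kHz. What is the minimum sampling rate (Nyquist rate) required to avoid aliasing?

By the Nyquist-Shannon sampling theorem,
the minimum sampling rate (Nyquist rate) must be at least 2 * f_max.
Nyquist rate = 2 * 29/10 kHz = 29/5 kHz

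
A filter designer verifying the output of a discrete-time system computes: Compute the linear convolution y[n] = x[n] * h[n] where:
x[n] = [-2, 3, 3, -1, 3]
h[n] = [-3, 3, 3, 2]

y[n] = sum_k x[k]*h[n-k]. Output length = len(x) + len(h) - 1 = 5 + 4 - 1 = 8.
y[0] = -2*-3 = 6
y[1] = 3*-3 + -2*3 = -15
y[2] = 3*-3 + 3*3 + -2*3 = -6
y[3] = -1*-3 + 3*3 + 3*3 + -2*2 = 17
y[4] = 3*-3 + -1*3 + 3*3 + 3*2 = 3
y[5] = 3*3 + -1*3 + 3*2 = 12
y[6] = 3*3 + -1*2 = 7
y[7] = 3*2 = 6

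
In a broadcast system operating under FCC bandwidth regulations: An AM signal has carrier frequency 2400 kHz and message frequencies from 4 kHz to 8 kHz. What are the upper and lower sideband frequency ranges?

Upper sideband (USB) = fc + [fm_low, fm_high] = 2400 + [4, 8] = [2404, 2408] kHz
Lower sideband (LSB) = fc - [fm_high, fm_low] = 2400 - [8, 4] = [2392, 2396] kHz
Total occupied spectrum: 2392 kHz to 2408 kHz (plus carrier at 2400 kHz)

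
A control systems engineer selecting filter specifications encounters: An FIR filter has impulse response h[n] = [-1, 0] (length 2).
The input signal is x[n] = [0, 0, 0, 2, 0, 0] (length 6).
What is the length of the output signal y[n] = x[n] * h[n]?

For linear convolution, the output length is:
len(y) = len(x) + len(h) - 1 = 6 + 2 - 1 = 7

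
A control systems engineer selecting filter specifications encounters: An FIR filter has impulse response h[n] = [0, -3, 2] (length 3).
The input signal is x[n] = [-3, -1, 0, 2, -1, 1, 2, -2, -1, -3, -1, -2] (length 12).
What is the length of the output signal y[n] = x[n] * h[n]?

For linear convolution, the output length is:
len(y) = len(x) + len(h) - 1 = 12 + 3 - 1 = 14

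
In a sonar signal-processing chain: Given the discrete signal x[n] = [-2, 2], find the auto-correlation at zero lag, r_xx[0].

The auto-correlation at zero lag r_xx[0] equals the signal energy.
r_xx[0] = sum of x[n]^2 = (-2)^2 + 2^2
= 4 + 4 = 8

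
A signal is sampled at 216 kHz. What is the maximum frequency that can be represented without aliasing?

The maximum frequency that can be represented without aliasing
is the Nyquist frequency: f_max = f_s / 2 = 216 kHz / 2 = 108 kHz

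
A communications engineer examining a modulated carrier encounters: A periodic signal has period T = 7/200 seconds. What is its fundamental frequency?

The fundamental frequency is the reciprocal of the period.
f = 1/T = 1/(7/200) = 200/7 Hz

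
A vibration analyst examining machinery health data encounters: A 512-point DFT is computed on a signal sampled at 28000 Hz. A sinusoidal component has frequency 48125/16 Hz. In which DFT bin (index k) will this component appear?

DFT frequency resolution = f_s/N = 28000/512 = 875/16 Hz
Bin index k = f_signal / resolution = 48125/16 / 875/16 = 55
The signal frequency 48125/16 Hz falls in DFT bin k = 55.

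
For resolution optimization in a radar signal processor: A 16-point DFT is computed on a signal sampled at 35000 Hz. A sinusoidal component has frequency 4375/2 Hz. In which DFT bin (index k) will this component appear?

DFT frequency resolution = f_s/N = 35000/16 = 4375/2 Hz
Bin index k = f_signal / resolution = 4375/2 / 4375/2 = 1
The signal frequency 4375/2 Hz falls in DFT bin k = 1.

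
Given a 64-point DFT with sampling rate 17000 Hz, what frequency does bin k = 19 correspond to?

The frequency of DFT bin k is: f_k = k * f_s / N
f_19 = 19 * 17000 / 64 = 40375/8 Hz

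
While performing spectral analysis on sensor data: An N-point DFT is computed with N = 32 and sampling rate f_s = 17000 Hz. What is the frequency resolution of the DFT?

DFT frequency resolution = f_s / N
= 17000 / 32 = 2125/4 Hz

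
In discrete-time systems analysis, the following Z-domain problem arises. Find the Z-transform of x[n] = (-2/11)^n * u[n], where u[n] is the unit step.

The Z-transform of a^n * u[n] is z/(z-a) for |z| > |a|.
Here a = -2/11, so X(z) = z/(z - (-2/11)) = 11z/(11z + 2)
ROC: |z| > 2/11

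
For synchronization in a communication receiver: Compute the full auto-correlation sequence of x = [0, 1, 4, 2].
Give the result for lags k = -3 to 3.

r_xx[k] = sum_m x[m]*x[m+k], indexed from 0, for k = -3 to 3:
  r_xx[-3] = x[3]*x[0] = 0
  r_xx[-2] = x[2]*x[0] + x[3]*x[1] = 2
  r_xx[-1] = x[1]*x[0] + x[2]*x[1] + x[3]*x[2] = 12
  r_xx[0] = x[0]*x[0] + x[1]*x[1] + x[2]*x[2] + x[3]*x[3] = 21
  r_xx[1] = x[0]*x[1] + x[1]*x[2] + x[2]*x[3] = 12
  r_xx[2] = x[0]*x[2] + x[1]*x[3] = 2
  r_xx[3] = x[0]*x[3] = 0
r_xx = [0, 2, 12, 21, 12, 2, 0]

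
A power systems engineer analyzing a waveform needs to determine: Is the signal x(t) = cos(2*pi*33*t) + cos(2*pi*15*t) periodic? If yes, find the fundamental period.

f1 = 33 Hz, f2 = 15 Hz
Period T1 = 1/33, T2 = 1/15
Ratio T1/T2 = 15/33, which is rational.
The signal is periodic with fundamental period T = 1/GCD(33,15) = 1/3 s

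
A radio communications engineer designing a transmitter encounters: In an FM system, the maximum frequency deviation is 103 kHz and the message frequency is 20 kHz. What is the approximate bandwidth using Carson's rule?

Carson's rule: BW = 2*(delta_f + f_m)
= 2*(103 + 20) kHz = 246 kHz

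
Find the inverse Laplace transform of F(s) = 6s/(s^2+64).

Standard pair: s/(s^2+w^2) <-> cos(wt)*u(t)
With k=6, w=8: f(t) = 6*cos(8t)*u(t)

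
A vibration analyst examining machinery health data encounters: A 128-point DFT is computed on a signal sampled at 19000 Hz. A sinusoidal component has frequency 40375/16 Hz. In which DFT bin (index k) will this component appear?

DFT frequency resolution = f_s/N = 19000/128 = 2375/16 Hz
Bin index k = f_signal / resolution = 40375/16 / 2375/16 = 17
The signal frequency 40375/16 Hz falls in DFT bin k = 17.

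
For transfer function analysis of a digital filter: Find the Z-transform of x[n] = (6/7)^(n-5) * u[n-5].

Time-shifting property: if X(z) = Z{x[n]}, then Z{x[n-d]} = z^(-d) * X(z)
X(z) = z/(z - 6/7) for x[n] = (6/7)^n * u[n]
Z{x[n-5]} = z^(-5) * z/(z - 6/7) = z^(-4)/(z - 6/7)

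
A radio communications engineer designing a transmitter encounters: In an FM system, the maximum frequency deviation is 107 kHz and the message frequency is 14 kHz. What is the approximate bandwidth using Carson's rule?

Carson's rule: BW = 2*(delta_f + f_m)
= 2*(107 + 14) kHz = 242 kHz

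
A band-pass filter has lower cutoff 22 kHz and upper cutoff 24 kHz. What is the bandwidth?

Bandwidth = f_high - f_low
= 24 kHz - 22 kHz = 2 kHz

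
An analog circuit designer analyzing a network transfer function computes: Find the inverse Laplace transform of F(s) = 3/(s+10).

Standard pair: k/(s+a) <-> k*e^(-at)*u(t)
With k=3, a=10: f(t) = 3*e^(-10t)*u(t)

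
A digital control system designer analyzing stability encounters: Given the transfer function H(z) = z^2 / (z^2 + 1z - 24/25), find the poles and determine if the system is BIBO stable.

Poles are roots of the denominator: z^2 + 1z - 24/25 = 0.
Quadratic formula: z = [-(1) +/- sqrt((1)^2 - 4*(-24/25))] / 2
Discriminant = 1 + 96/25 = 121/25; sqrt = 11/5.
z = (-1 +/- 11/5) / 2 => z = 3/5 or z = -8/5.
|p1| = 8/5, |p2| = 3/5.
For BIBO stability, all poles must lie inside the unit circle (|p| < 1).
System is UNSTABLE since at least one |p| >= 1.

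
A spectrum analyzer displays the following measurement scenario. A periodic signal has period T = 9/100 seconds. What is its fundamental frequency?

The fundamental frequency is the reciprocal of the period.
f = 1/T = 1/(9/100) = 100/9 Hz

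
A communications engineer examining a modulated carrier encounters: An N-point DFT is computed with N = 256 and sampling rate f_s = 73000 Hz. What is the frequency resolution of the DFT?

DFT frequency resolution = f_s / N
= 73000 / 256 = 9125/32 Hz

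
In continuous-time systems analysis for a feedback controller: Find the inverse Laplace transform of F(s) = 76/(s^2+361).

Standard pair: w/(s^2+w^2) <-> sin(wt)*u(t)
Recognize w^2 = 361, so w = 19; numerator 76 = 4*19.
f(t) = 4*sin(19t)*u(t)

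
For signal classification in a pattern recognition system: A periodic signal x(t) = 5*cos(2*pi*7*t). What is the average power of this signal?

Average power of A*cos(wt) is A^2/2.
P = 5^2 / 2 = 25/2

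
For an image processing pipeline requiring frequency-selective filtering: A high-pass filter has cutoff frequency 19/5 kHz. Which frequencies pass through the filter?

A high-pass filter passes all frequencies above the cutoff frequency 19/5 kHz and attenuates lower frequencies.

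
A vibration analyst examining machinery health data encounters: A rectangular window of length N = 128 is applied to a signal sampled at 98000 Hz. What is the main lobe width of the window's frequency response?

For a rectangular window of length N,
the main lobe width in frequency is 2*f_s/N.
= 2*98000/128 = 6125/4 Hz
This determines the minimum frequency separation for resolving two sinusoids.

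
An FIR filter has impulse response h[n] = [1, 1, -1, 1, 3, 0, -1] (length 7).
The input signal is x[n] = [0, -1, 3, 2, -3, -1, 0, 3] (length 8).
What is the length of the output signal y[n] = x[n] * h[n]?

For linear convolution, the output length is:
len(y) = len(x) + len(h) - 1 = 8 + 7 - 1 = 14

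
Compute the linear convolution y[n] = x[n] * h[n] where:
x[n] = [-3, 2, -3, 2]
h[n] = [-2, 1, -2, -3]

y[n] = sum_k x[k]*h[n-k]. Output length = len(x) + len(h) - 1 = 4 + 4 - 1 = 7.
y[0] = -3*-2 = 6
y[1] = 2*-2 + -3*1 = -7
y[2] = -3*-2 + 2*1 + -3*-2 = 14
y[3] = 2*-2 + -3*1 + 2*-2 + -3*-3 = -2
y[4] = 2*1 + -3*-2 + 2*-3 = 2
y[5] = 2*-2 + -3*-3 = 5
y[6] = 2*-3 = -6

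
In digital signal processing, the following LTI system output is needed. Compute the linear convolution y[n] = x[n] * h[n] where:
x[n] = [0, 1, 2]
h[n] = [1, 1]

y[n] = sum_k x[k]*h[n-k]. Output length = len(x) + len(h) - 1 = 3 + 2 - 1 = 4.
y[0] = 0*1 = 0
y[1] = 1*1 + 0*1 = 1
y[2] = 2*1 + 1*1 = 3
y[3] = 2*1 = 2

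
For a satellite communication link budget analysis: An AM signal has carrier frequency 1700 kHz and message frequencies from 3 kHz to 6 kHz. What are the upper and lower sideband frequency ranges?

Upper sideband (USB) = fc + [fm_low, fm_high] = 1700 + [3, 6] = [1703, 1706] kHz
Lower sideband (LSB) = fc - [fm_high, fm_low] = 1700 - [6, 3] = [1694, 1697] kHz
Total occupied spectrum: 1694 kHz to 1706 kHz (plus carrier at 1700 kHz)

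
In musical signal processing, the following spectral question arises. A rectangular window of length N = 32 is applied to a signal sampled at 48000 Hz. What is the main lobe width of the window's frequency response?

For a rectangular window of length N,
the main lobe width in frequency is 2*f_s/N.
= 2*48000/32 = 3000 Hz
This determines the minimum frequency separation for resolving two sinusoids.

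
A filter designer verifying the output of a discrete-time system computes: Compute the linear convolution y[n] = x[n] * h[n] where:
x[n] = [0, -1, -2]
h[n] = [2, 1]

y[n] = sum_k x[k]*h[n-k]. Output length = len(x) + len(h) - 1 = 3 + 2 - 1 = 4.
y[0] = 0*2 = 0
y[1] = -1*2 + 0*1 = -2
y[2] = -2*2 + -1*1 = -5
y[3] = -2*1 = -2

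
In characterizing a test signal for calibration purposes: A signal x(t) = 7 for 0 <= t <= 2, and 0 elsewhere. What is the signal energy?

Energy = integral of |x(t)|^2 dt over the signal duration
= 7^2 * 2 = 49 * 2 = 98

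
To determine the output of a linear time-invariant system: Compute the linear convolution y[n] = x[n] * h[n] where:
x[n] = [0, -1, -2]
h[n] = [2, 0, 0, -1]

y[n] = sum_k x[k]*h[n-k]. Output length = len(x) + len(h) - 1 = 3 + 4 - 1 = 6.
y[0] = 0*2 = 0
y[1] = -1*2 + 0*0 = -2
y[2] = -2*2 + -1*0 + 0*0 = -4
y[3] = -2*0 + -1*0 + 0*-1 = 0
y[4] = -2*0 + -1*-1 = 1
y[5] = -2*-1 = 2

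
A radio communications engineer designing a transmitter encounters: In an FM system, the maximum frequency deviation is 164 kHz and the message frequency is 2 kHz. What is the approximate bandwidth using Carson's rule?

Carson's rule: BW = 2*(delta_f + f_m)
= 2*(164 + 2) kHz = 332 kHz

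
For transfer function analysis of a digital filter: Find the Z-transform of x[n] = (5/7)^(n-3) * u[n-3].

Time-shifting property: if X(z) = Z{x[n]}, then Z{x[n-d]} = z^(-d) * X(z)
X(z) = z/(z - 5/7) for x[n] = (5/7)^n * u[n]
Z{x[n-3]} = z^(-3) * z/(z - 5/7) = z^(-2)/(z - 5/7)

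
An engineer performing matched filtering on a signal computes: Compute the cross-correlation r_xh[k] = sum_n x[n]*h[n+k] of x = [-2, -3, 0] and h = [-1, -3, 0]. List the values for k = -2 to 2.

Both sequences indexed from 0 and zero outside their support.
Lags with overlap: k = -2 to 2.
  r_xh[-2] = x[2]*h[0] = 0
  r_xh[-1] = x[1]*h[0] + x[2]*h[1] = 3
  r_xh[0] = x[0]*h[0] + x[1]*h[1] + x[2]*h[2] = 11
  r_xh[1] = x[0]*h[1] + x[1]*h[2] = 6
  r_xh[2] = x[0]*h[2] = 0
r_xh = [0, 3, 11, 6, 0] (for k = -2, ..., 2)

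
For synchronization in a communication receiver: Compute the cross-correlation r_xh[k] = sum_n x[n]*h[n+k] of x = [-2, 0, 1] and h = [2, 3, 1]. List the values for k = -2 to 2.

Both sequences indexed from 0 and zero outside their support.
Lags with overlap: k = -2 to 2.
  r_xh[-2] = x[2]*h[0] = 2
  r_xh[-1] = x[1]*h[0] + x[2]*h[1] = 3
  r_xh[0] = x[0]*h[0] + x[1]*h[1] + x[2]*h[2] = -3
  r_xh[1] = x[0]*h[1] + x[1]*h[2] = -6
  r_xh[2] = x[0]*h[2] = -2
r_xh = [2, 3, -3, -6, -2] (for k = -2, ..., 2)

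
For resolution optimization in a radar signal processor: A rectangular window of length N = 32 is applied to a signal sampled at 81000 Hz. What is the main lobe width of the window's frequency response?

For a rectangular window of length N,
the main lobe width in frequency is 2*f_s/N.
= 2*81000/32 = 10125/2 Hz
This determines the minimum frequency separation for resolving two sinusoids.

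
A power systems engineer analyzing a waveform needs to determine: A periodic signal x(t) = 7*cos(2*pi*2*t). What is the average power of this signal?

Average power of A*cos(wt) is A^2/2.
P = 7^2 / 2 = 49/2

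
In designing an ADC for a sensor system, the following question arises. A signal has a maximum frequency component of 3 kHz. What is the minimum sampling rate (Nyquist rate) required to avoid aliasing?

By the Nyquist-Shannon sampling theorem,
the minimum sampling rate (Nyquist rate) must be at least 2 * f_max.
Nyquist rate = 2 * 3 kHz = 6 kHz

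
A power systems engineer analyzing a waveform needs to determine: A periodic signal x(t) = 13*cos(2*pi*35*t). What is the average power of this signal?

Average power of A*cos(wt) is A^2/2.
P = 13^2 / 2 = 169/2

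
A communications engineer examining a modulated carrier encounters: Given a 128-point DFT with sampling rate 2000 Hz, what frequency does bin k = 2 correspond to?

The frequency of DFT bin k is: f_k = k * f_s / N
f_2 = 2 * 2000 / 128 = 125/4 Hz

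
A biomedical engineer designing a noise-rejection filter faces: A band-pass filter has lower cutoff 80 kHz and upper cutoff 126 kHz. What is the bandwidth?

Bandwidth = f_high - f_low
= 126 kHz - 80 kHz = 46 kHz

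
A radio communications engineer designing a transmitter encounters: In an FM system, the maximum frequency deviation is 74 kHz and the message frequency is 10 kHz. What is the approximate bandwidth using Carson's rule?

Carson's rule: BW = 2*(delta_f + f_m)
= 2*(74 + 10) kHz = 168 kHz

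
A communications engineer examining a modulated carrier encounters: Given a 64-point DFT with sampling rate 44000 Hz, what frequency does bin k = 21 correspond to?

The frequency of DFT bin k is: f_k = k * f_s / N
f_21 = 21 * 44000 / 64 = 28875/2 Hz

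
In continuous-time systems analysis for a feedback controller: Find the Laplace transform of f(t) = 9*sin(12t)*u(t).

Standard pair: sin(wt)*u(t) <-> w/(s^2+w^2)
With w = 12: L{9*sin(12t)*u(t)} = 108/(s^2+144)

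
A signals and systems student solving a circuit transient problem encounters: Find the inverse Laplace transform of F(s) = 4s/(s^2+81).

Standard pair: s/(s^2+w^2) <-> cos(wt)*u(t)
With k=4, w=9: f(t) = 4*cos(9t)*u(t)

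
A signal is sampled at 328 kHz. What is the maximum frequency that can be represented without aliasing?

The maximum frequency that can be represented without aliasing
is the Nyquist frequency: f_max = f_s / 2 = 328 kHz / 2 = 164 kHz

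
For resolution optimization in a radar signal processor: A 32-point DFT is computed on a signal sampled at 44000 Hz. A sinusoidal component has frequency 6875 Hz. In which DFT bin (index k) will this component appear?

DFT frequency resolution = f_s/N = 44000/32 = 1375 Hz
Bin index k = f_signal / resolution = 6875 / 1375 = 5
The signal frequency 6875 Hz falls in DFT bin k = 5.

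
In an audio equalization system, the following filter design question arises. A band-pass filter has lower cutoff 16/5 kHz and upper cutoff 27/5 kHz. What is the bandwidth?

Bandwidth = f_high - f_low
= 27/5 kHz - 16/5 kHz = 11/5 kHz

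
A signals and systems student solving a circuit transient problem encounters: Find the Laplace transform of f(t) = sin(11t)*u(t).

Standard pair: sin(wt)*u(t) <-> w/(s^2+w^2)
With w = 11: L{sin(11t)*u(t)} = 11/(s^2+121)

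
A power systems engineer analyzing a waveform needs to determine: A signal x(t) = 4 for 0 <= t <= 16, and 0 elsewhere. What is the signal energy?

Energy = integral of |x(t)|^2 dt over the signal duration
= 4^2 * 16 = 16 * 16 = 256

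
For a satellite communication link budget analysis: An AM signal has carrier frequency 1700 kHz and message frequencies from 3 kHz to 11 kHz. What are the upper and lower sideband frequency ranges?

Upper sideband (USB) = fc + [fm_low, fm_high] = 1700 + [3, 11] = [1703, 1711] kHz
Lower sideband (LSB) = fc - [fm_high, fm_low] = 1700 - [11, 3] = [1689, 1697] kHz
Total occupied spectrum: 1689 kHz to 1711 kHz (plus carrier at 1700 kHz)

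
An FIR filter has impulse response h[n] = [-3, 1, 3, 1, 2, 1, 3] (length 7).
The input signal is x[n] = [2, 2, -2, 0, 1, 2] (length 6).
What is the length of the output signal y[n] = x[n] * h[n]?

For linear convolution, the output length is:
len(y) = len(x) + len(h) - 1 = 6 + 7 - 1 = 12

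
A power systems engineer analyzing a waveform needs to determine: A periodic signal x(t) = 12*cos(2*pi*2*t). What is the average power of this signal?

Average power of A*cos(wt) is A^2/2.
P = 12^2 / 2 = 144/2 = 72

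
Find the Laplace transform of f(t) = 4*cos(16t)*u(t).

Standard pair: cos(wt)*u(t) <-> s/(s^2+w^2)
With w = 16: L{4*cos(16t)*u(t)} = 4s/(s^2+256)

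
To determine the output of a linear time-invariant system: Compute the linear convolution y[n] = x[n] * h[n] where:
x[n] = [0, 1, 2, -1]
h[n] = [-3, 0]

y[n] = sum_k x[k]*h[n-k]. Output length = len(x) + len(h) - 1 = 4 + 2 - 1 = 5.
y[0] = 0*-3 = 0
y[1] = 1*-3 + 0*0 = -3
y[2] = 2*-3 + 1*0 = -6
y[3] = -1*-3 + 2*0 = 3
y[4] = -1*0 = 0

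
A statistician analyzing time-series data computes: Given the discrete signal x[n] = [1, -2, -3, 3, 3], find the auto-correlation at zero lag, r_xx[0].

The auto-correlation at zero lag r_xx[0] equals the signal energy.
r_xx[0] = sum of x[n]^2 = 1^2 + (-2)^2 + (-3)^2 + 3^2 + 3^2
= 1 + 4 + 9 + 9 + 9 = 32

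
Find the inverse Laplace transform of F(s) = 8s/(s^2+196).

Standard pair: s/(s^2+w^2) <-> cos(wt)*u(t)
With k=8, w=14: f(t) = 8*cos(14t)*u(t)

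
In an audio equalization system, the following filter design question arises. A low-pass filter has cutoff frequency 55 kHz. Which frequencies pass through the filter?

A low-pass filter passes all frequencies below the cutoff frequency 55 kHz and attenuates higher frequencies.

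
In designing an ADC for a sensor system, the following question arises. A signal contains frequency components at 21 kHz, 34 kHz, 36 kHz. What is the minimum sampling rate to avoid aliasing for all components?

The highest frequency component is f_max = 36 kHz.
Nyquist rate = 2 * f_max = 2 * 36 kHz = 72 kHz.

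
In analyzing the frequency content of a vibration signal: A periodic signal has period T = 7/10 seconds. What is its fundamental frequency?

The fundamental frequency is the reciprocal of the period.
f = 1/T = 1/(7/10) = 10/7 Hz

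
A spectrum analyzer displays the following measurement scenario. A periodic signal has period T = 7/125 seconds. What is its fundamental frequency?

The fundamental frequency is the reciprocal of the period.
f = 1/T = 1/(7/125) = 125/7 Hz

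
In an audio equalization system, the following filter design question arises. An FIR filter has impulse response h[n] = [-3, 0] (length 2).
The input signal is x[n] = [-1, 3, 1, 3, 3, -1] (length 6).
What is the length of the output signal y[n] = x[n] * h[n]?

For linear convolution, the output length is:
len(y) = len(x) + len(h) - 1 = 6 + 2 - 1 = 7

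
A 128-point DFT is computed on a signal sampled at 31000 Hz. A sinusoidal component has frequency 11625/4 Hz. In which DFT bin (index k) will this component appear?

DFT frequency resolution = f_s/N = 31000/128 = 3875/16 Hz
Bin index k = f_signal / resolution = 11625/4 / 3875/16 = 12
The signal frequency 11625/4 Hz falls in DFT bin k = 12.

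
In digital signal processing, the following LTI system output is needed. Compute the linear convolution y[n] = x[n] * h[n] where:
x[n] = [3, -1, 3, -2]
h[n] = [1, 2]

y[n] = sum_k x[k]*h[n-k]. Output length = len(x) + len(h) - 1 = 4 + 2 - 1 = 5.
y[0] = 3*1 = 3
y[1] = -1*1 + 3*2 = 5
y[2] = 3*1 + -1*2 = 1
y[3] = -2*1 + 3*2 = 4
y[4] = -2*2 = -4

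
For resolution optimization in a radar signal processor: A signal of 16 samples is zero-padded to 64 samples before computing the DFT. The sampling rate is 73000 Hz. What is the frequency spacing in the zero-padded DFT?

Original DFT: N = 16, resolution = f_s/N = 73000/16 = 9125/2 Hz
Zero-padded DFT: N = 64, resolution = f_s/N = 73000/64 = 9125/8 Hz
Zero-padding interpolates the spectrum (finer frequency grid)
but does NOT improve the true spectral resolution (ability to resolve close frequencies).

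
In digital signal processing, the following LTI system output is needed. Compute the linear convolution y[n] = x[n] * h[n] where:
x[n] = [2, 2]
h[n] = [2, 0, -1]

y[n] = sum_k x[k]*h[n-k]. Output length = len(x) + len(h) - 1 = 2 + 3 - 1 = 4.
y[0] = 2*2 = 4
y[1] = 2*2 + 2*0 = 4
y[2] = 2*0 + 2*-1 = -2
y[3] = 2*-1 = -2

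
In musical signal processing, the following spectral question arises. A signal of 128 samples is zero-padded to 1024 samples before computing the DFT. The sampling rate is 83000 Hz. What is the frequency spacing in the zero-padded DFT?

Original DFT: N = 128, resolution = f_s/N = 83000/128 = 10375/16 Hz
Zero-padded DFT: N = 1024, resolution = f_s/N = 83000/1024 = 10375/128 Hz
Zero-padding interpolates the spectrum (finer frequency grid)
but does NOT improve the true spectral resolution (ability to resolve close frequencies).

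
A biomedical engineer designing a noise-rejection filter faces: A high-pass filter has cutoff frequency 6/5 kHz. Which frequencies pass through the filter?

A high-pass filter passes all frequencies above the cutoff frequency 6/5 kHz and attenuates lower frequencies.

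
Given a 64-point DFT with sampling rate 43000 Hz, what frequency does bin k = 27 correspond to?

The frequency of DFT bin k is: f_k = k * f_s / N
f_27 = 27 * 43000 / 64 = 145125/8 Hz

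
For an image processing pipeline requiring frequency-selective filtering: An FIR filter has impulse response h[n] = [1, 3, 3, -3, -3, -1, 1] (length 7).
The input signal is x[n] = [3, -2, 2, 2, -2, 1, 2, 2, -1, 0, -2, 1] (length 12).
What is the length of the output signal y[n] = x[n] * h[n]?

For linear convolution, the output length is:
len(y) = len(x) + len(h) - 1 = 12 + 7 - 1 = 18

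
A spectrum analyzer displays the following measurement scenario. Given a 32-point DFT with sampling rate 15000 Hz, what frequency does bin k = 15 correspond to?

The frequency of DFT bin k is: f_k = k * f_s / N
f_15 = 15 * 15000 / 32 = 28125/4 Hz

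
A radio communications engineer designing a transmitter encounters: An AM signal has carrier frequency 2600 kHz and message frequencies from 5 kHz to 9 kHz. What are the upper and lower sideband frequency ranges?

Upper sideband (USB) = fc + [fm_low, fm_high] = 2600 + [5, 9] = [2605, 2609] kHz
Lower sideband (LSB) = fc - [fm_high, fm_low] = 2600 - [9, 5] = [2591, 2595] kHz
Total occupied spectrum: 2591 kHz to 2609 kHz (plus carrier at 2600 kHz)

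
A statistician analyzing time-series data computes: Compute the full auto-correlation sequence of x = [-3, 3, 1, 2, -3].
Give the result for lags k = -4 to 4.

r_xx[k] = sum_m x[m]*x[m+k], indexed from 0, for k = -4 to 4:
  r_xx[-4] = x[4]*x[0] = 9
  r_xx[-3] = x[3]*x[0] + x[4]*x[1] = -15
  r_xx[-2] = x[2]*x[0] + x[3]*x[1] + x[4]*x[2] = 0
  r_xx[-1] = x[1]*x[0] + x[2]*x[1] + x[3]*x[2] + x[4]*x[3] = -10
  r_xx[0] = x[0]*x[0] + x[1]*x[1] + x[2]*x[2] + x[3]*x[3] + x[4]*x[4] = 32
  r_xx[1] = x[0]*x[1] + x[1]*x[2] + x[2]*x[3] + x[3]*x[4] = -10
  r_xx[2] = x[0]*x[2] + x[1]*x[3] + x[2]*x[4] = 0
  r_xx[3] = x[0]*x[3] + x[1]*x[4] = -15
  r_xx[4] = x[0]*x[4] = 9
r_xx = [9, -15, 0, -10, 32, -10, 0, -15, 9]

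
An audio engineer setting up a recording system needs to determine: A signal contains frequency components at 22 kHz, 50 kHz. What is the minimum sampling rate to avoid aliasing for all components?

The highest frequency component is f_max = 50 kHz.
Nyquist rate = 2 * f_max = 2 * 50 kHz = 100 kHz.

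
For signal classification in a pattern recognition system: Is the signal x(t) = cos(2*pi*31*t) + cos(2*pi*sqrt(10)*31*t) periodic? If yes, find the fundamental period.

f1 = 31 Hz, f2 = 31*sqrt(10) Hz
Ratio f2/f1 = sqrt(10), which is irrational.
Since the frequency ratio is irrational, no common period exists.
The signal is not periodic.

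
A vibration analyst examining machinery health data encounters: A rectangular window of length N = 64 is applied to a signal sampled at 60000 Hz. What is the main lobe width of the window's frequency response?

For a rectangular window of length N,
the main lobe width in frequency is 2*f_s/N.
= 2*60000/64 = 1875 Hz
This determines the minimum frequency separation for resolving two sinusoids.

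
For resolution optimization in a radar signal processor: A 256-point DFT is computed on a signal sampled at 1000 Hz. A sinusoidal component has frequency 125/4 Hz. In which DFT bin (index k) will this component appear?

DFT frequency resolution = f_s/N = 1000/256 = 125/32 Hz
Bin index k = f_signal / resolution = 125/4 / 125/32 = 8
The signal frequency 125/4 Hz falls in DFT bin k = 8.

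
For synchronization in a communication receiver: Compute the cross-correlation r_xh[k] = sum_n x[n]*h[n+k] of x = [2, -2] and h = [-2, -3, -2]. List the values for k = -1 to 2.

Both sequences indexed from 0 and zero outside their support.
Lags with overlap: k = -1 to 2.
  r_xh[-1] = x[1]*h[0] = 4
  r_xh[0] = x[0]*h[0] + x[1]*h[1] = 2
  r_xh[1] = x[0]*h[1] + x[1]*h[2] = -2
  r_xh[2] = x[0]*h[2] = -4
r_xh = [4, 2, -2, -4] (for k = -1, ..., 2)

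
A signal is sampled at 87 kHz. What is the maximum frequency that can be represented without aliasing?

The maximum frequency that can be represented without aliasing
is the Nyquist frequency: f_max = f_s / 2 = 87 kHz / 2 = 87/2 kHz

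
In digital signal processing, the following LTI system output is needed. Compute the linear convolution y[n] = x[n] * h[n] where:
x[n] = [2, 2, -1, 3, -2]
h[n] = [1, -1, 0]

y[n] = sum_k x[k]*h[n-k]. Output length = len(x) + len(h) - 1 = 5 + 3 - 1 = 7.
y[0] = 2*1 = 2
y[1] = 2*1 + 2*-1 = 0
y[2] = -1*1 + 2*-1 + 2*0 = -3
y[3] = 3*1 + -1*-1 + 2*0 = 4
y[4] = -2*1 + 3*-1 + -1*0 = -5
y[5] = -2*-1 + 3*0 = 2
y[6] = -2*0 = 0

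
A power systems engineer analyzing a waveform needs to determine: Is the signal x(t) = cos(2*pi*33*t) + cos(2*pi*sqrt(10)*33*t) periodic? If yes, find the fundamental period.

f1 = 33 Hz, f2 = 33*sqrt(10) Hz
Ratio f2/f1 = sqrt(10), which is irrational.
Since the frequency ratio is irrational, no common period exists.
The signal is not periodic.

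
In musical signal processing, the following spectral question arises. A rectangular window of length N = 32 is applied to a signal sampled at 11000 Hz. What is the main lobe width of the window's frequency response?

For a rectangular window of length N,
the main lobe width in frequency is 2*f_s/N.
= 2*11000/32 = 1375/2 Hz
This determines the minimum frequency separation for resolving two sinusoids.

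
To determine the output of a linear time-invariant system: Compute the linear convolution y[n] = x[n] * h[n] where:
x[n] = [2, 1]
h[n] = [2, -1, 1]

y[n] = sum_k x[k]*h[n-k]. Output length = len(x) + len(h) - 1 = 2 + 3 - 1 = 4.
y[0] = 2*2 = 4
y[1] = 1*2 + 2*-1 = 0
y[2] = 1*-1 + 2*1 = 1
y[3] = 1*1 = 1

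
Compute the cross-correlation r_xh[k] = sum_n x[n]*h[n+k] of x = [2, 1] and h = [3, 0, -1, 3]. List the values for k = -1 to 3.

Both sequences indexed from 0 and zero outside their support.
Lags with overlap: k = -1 to 3.
  r_xh[-1] = x[1]*h[0] = 3
  r_xh[0] = x[0]*h[0] + x[1]*h[1] = 6
  r_xh[1] = x[0]*h[1] + x[1]*h[2] = -1
  r_xh[2] = x[0]*h[2] + x[1]*h[3] = 1
  r_xh[3] = x[0]*h[3] = 6
r_xh = [3, 6, -1, 1, 6] (for k = -1, ..., 3)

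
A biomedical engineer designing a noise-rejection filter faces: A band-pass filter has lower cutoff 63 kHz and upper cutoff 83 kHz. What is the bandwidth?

Bandwidth = f_high - f_low
= 83 kHz - 63 kHz = 20 kHz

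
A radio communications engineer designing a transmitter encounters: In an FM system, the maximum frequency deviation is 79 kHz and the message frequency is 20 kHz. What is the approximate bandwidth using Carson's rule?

Carson's rule: BW = 2*(delta_f + f_m)
= 2*(79 + 20) kHz = 198 kHz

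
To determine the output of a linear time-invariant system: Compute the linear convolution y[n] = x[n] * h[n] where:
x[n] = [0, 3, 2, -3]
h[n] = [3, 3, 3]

y[n] = sum_k x[k]*h[n-k]. Output length = len(x) + len(h) - 1 = 4 + 3 - 1 = 6.
y[0] = 0*3 = 0
y[1] = 3*3 + 0*3 = 9
y[2] = 2*3 + 3*3 + 0*3 = 15
y[3] = -3*3 + 2*3 + 3*3 = 6
y[4] = -3*3 + 2*3 = -3
y[5] = -3*3 = -9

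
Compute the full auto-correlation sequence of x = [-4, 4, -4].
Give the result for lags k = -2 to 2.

r_xx[k] = sum_m x[m]*x[m+k], indexed from 0, for k = -2 to 2:
  r_xx[-2] = x[2]*x[0] = 16
  r_xx[-1] = x[1]*x[0] + x[2]*x[1] = -32
  r_xx[0] = x[0]*x[0] + x[1]*x[1] + x[2]*x[2] = 48
  r_xx[1] = x[0]*x[1] + x[1]*x[2] = -32
  r_xx[2] = x[0]*x[2] = 16
r_xx = [16, -32, 48, -32, 16]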